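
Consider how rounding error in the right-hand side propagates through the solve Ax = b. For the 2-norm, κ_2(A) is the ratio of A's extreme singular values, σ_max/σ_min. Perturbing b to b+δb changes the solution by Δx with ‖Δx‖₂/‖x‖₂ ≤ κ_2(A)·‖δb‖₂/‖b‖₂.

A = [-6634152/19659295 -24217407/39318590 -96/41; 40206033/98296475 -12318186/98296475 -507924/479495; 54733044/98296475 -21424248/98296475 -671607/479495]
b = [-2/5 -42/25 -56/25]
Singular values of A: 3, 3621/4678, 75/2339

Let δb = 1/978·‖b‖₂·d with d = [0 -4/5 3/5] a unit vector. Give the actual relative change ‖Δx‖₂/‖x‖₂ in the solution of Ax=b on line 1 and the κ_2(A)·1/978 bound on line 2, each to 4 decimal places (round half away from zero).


largest singular value 3, smallest 75/2339
κ_2(A) = 3 / (75/2339) = 93.5600
κ_2(A)·‖δb‖/‖b‖ = 0.0957
solve Ax = b  →  x = [-2.5529 -0.4244 0.6504]
‖b‖ = 2.8284, ‖x‖ = 2.6684
re-solving with b+δb shifts x by Δx of norm 0.0902
relative error = 0.0338
so the bound overstates the realised error by a factor of ≈ 2.8303 (computed from the unrounded values)

0.0338
0.0957


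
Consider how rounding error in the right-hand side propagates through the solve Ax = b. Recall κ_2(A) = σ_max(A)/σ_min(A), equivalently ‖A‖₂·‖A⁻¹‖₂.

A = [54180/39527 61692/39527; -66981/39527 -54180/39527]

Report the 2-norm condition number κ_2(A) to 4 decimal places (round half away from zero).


M = AᵀA = [8825121/1857769 8289540/1857769; 8289540/1857769 8015904/1857769]. tr(M)=20025/2209, det(M)=1296/2209
char-poly roots: 9 and 144/2209
κ_2(A) = √(λ_max/λ_min) = √(9 / (144/2209)) = 11.7500

11.7500


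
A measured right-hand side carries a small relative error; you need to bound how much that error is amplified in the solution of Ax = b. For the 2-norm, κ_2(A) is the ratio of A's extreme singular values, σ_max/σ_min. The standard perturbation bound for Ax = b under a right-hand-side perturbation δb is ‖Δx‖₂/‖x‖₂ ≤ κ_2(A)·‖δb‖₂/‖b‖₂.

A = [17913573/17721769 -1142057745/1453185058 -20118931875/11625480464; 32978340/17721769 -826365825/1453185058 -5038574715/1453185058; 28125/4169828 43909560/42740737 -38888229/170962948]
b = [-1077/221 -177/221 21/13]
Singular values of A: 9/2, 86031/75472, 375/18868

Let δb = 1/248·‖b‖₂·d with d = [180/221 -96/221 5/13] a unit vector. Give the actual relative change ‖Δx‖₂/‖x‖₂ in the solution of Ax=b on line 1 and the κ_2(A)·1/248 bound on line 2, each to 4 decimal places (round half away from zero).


from the listed singular values, σ₁ = 9/2, σ_n = 375/18868
κ_2(A) = (9/2) / (375/18868) = 226.4160
worst-case relative error ≤ 226.4160 × 1/248 = 0.9130
solve Ax = b  →  x = [-133.4996 -12.8958 -69.3038]
‖b‖ = 5.1962, ‖x‖ = 150.9684
Δx = A⁻¹·δb where δb = 1/248·5.1962·d; ‖Δx‖ = 1.0542
dividing the unrounded norms, ‖Δx‖/‖x‖ = 0.0070
realised/bound (from unrounded values) ≈ 0.0076

0.0070
0.9130


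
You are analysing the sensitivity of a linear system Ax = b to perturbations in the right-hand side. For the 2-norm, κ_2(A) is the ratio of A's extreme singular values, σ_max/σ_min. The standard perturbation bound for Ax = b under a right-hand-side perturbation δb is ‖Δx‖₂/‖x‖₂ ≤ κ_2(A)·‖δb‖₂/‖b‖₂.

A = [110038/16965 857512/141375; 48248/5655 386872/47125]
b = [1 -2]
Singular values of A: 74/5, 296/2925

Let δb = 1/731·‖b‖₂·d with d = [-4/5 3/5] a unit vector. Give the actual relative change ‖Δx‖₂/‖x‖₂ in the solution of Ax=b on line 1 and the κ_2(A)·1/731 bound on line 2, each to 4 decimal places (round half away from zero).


largest singular value 74/5, smallest 296/2925
κ = σ_max/σ_min = (74/5)/(296/2925) = 146.2500
worst-case relative error ≤ 146.2500 × 1/731 = 0.2001
solve Ax = b  →  x = [13.5811 -14.3581]
‖b‖₂ = 2.2361 and ‖x‖₂ = 19.7636
δb = ε·‖b‖·d = [-0.0024 0.0018]; solving A·Δx = δb gives ‖Δx‖ = 0.0302
realised ‖Δx‖/‖x‖ = 0.0015
so the bound overstates the realised error by a factor of ≈ 130.8107 (computed from the unrounded values)

0.0015
0.2001


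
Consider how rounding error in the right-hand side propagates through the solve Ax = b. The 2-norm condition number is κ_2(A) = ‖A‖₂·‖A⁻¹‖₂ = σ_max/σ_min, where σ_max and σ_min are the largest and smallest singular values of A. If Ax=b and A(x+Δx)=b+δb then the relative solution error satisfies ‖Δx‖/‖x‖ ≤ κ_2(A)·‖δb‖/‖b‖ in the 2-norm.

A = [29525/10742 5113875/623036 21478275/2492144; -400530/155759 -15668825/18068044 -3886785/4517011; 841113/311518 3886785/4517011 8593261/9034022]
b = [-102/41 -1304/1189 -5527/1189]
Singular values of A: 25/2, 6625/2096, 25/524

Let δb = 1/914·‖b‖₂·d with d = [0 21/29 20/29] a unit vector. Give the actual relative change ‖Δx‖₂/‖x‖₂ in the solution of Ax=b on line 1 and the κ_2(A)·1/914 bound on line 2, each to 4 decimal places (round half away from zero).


0.0015
0.2867

σ_max = 25/2, σ_min = 25/524
κ_2(A) = (25/2) / (25/524) = 262.0000
worst-case relative error ≤ 262.0000 × 1/914 = 0.2867
solve Ax = b  →  x = [-0.6746 60.6750 -57.8592]
‖b‖ = 5.3852, ‖x‖ = 83.8427
δb = ε·‖b‖·d = [0.0000 0.0043 0.0041]; solving A·Δx = δb gives ‖Δx‖ = 0.1235
dividing the unrounded norms, ‖Δx‖/‖x‖ = 0.0015
so the bound overstates the realised error by a factor of ≈ 194.6151 (computed from the unrounded values)


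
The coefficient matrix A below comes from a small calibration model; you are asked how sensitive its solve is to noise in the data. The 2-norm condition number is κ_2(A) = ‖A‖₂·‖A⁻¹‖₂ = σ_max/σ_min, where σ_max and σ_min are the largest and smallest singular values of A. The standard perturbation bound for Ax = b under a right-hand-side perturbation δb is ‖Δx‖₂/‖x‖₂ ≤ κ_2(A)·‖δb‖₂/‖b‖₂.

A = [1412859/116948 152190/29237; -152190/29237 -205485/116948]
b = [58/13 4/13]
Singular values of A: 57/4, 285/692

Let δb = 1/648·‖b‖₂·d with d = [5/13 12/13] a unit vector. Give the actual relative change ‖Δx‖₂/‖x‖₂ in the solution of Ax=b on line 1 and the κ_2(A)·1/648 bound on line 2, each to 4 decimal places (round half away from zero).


largest singular value 57/4, smallest 285/692
condition number: (57/4) ÷ (285/692) = 34.6000
κ_2(A)·‖δb‖/‖b‖ = 0.0534
solve Ax = b  →  x = [-1.6086 4.5906]
‖b‖ = 4.4721, ‖x‖ = 4.8642
with δb = [0.0027 0.0064], A·Δx = δb → ‖Δx‖ = 0.0168
dividing the unrounded norms, ‖Δx‖/‖x‖ = 0.0034
tightness: 0.0034 against a bound of 0.0534 (unrounded ratio ≈ 0.0645)

0.0034
0.0534


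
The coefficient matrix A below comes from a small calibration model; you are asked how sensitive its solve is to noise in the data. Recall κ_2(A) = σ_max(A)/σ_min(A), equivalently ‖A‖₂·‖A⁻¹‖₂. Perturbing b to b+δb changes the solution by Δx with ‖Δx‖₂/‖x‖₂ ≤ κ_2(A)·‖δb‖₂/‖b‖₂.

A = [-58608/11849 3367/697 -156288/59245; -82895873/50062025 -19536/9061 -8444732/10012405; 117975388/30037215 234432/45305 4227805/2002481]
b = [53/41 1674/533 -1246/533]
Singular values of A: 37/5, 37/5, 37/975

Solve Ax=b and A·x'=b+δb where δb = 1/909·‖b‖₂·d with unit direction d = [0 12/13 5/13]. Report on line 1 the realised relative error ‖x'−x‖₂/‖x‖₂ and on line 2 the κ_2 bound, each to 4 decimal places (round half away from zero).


σ_max = 37/5, σ_min = 37/975
condition number: (37/5) ÷ (37/975) = 195.0000
worst-case relative error ≤ 195.0000 × 1/909 = 0.2145
solve Ax = b  →  x = [-25.1800 -0.2305 46.3004]
‖b‖₂ = 4.1231 and ‖x‖₂ = 52.7050
re-solving with b+δb shifts x by Δx of norm 0.1195
realised ‖Δx‖/‖x‖ = 0.0023
realised/bound (from unrounded values) ≈ 0.0106

0.0023
0.2145


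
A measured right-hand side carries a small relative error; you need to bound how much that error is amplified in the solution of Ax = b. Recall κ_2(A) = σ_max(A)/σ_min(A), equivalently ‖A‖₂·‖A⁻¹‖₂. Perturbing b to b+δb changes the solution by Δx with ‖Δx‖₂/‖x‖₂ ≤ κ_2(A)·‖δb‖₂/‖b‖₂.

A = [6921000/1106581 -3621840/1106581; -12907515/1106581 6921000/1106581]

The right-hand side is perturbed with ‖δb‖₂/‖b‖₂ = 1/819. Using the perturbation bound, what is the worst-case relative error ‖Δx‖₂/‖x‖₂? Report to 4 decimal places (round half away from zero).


0.2922

AᵀA = [742229012025/4237098649 -395846595000/4237098649; -395846595000/4237098649 211134830400/4237098649]; tr = 3298836825/14661241, det = 12960000/14661241
λ_max, λ_min = (3298836825/14661241 ± √10881564359242640625/214951987660081)/2 = 225, 57600/14661241
κ_2(A) = √(λ_max/λ_min) = √(225 / (57600/14661241)) = 239.3125
worst-case relative error ≤ 239.3125 × 1/819 = 0.2922


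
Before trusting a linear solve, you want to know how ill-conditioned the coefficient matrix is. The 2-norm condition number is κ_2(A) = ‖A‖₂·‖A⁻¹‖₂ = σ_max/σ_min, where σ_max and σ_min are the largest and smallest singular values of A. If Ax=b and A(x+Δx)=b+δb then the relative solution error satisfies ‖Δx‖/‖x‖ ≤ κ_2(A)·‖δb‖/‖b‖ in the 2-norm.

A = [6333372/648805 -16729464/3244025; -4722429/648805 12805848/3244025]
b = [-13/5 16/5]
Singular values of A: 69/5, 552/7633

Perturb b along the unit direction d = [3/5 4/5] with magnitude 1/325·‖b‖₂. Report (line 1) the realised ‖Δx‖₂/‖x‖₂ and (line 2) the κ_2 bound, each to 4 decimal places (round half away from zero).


0.0127
0.5872

largest singular value 69/5, smallest 552/7633
κ = σ_max/σ_min = (69/5)/(552/7633) = 190.8250
bound on ‖Δx‖/‖x‖: κ·ε = 190.8250·1/325 = 0.5872
solve Ax = b  →  x = [6.2515 12.3375]
2-norm of b is 4.1231; of x, 13.8309
re-solving with b+δb shifts x by Δx of norm 0.1754
dividing the unrounded norms, ‖Δx‖/‖x‖ = 0.0127
tightness: 0.0127 against a bound of 0.5872 (unrounded ratio ≈ 0.0216)


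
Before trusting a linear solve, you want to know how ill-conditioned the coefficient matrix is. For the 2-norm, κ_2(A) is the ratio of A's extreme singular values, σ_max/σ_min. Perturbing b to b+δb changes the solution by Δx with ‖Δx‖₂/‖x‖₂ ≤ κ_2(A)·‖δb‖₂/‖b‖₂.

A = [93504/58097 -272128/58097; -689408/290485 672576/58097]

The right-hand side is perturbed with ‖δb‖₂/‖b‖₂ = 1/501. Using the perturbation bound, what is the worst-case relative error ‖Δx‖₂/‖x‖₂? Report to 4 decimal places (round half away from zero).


0.0435

AᵀA = [4105670656/499299025 -3496476672/99859805; -3496476672/99859805 3114864640/19971961]; tr = 48766976/297025, det = 16777216/297025
solving λ² − 48766976/297025·λ + 16777216/297025 = 0 gives λ = 4096/25, 4096/11881
κ_2(A) = √(λ_max/λ_min) = √((4096/25) / (4096/11881)) = 21.8000
worst-case relative error ≤ 21.8000 × 1/501 = 0.0435


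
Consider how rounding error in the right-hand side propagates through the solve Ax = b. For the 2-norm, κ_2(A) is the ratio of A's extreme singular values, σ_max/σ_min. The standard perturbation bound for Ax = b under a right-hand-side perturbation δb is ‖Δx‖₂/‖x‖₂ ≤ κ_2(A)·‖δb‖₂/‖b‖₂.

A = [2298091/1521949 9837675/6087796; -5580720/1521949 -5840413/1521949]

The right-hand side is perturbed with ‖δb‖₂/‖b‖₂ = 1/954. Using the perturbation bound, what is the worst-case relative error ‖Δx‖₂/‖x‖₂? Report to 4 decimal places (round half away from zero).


M = AᵀA = [215536437649/13706087329 905223141585/54824349316; 905223141585/54824349316 3802051086241/219297397264]. tr(M)=8621443625/260757904, det(M)=279841/16297369
λ_max, λ_min = (8621443625/260757904 ± √74324620050885891729/67994684498473216)/2 = 529/16, 8464/16297369
so κ_2 = √((529/16) / (8464/16297369)) = 252.3125
κ_2(A)·‖δb‖/‖b‖ = 0.2645

0.2645


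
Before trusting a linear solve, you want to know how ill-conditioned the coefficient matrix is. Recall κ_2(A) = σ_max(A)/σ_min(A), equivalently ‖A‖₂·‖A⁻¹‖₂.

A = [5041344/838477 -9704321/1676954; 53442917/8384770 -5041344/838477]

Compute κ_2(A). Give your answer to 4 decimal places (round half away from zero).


199.4000

form AᵀA = [6418145434129/83596156900 -305611314624/4179807845; -305611314624/4179807845 232859028985/3343846276] with trace 7276825897/49700450 and determinant 214358881/397603600
λ_max, λ_min = (7276825897/49700450 ± √13236717067206564096/617533682550625)/2 = 14641/100, 14641/3976036
so κ_2 = √((14641/100) / (14641/3976036)) = 199.4000


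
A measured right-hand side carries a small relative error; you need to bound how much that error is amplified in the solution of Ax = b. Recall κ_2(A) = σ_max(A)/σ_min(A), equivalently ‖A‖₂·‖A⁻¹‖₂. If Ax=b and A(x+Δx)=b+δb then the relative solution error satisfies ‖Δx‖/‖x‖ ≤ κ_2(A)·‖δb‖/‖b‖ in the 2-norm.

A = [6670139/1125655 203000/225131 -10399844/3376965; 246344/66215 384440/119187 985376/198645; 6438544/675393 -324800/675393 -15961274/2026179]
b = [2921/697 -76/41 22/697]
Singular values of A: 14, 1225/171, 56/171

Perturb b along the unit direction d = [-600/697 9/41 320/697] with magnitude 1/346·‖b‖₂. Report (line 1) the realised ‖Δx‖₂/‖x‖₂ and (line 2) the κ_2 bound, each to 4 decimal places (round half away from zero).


0.0033
0.1236

largest singular value 14, smallest 56/171
κ_2(A) = 14 / (56/171) = 42.7500
worst-case relative error ≤ 42.7500 × 1/346 = 0.1236
solve Ax = b  →  x = [-3.4084 10.7116 -4.7826]
‖b‖₂ = 4.5826 and ‖x‖₂ = 12.2159
re-solving with b+δb shifts x by Δx of norm 0.0404
relative error = 0.0033
so the bound overstates the realised error by a factor of ≈ 37.3202 (computed from the unrounded values)


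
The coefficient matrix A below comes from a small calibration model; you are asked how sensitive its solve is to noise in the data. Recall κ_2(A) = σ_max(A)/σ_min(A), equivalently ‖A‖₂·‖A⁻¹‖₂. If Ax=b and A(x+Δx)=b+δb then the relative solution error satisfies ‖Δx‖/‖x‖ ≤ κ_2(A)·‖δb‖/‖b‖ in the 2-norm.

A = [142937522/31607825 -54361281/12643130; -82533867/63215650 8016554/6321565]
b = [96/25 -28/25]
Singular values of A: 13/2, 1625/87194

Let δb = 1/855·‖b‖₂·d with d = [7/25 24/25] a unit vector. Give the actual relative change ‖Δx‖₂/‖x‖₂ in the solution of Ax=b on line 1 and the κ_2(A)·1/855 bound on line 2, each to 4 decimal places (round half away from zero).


0.4079
0.4079

σ_max = 13/2, σ_min = 1625/87194
κ = σ_max/σ_min = (13/2)/(1625/87194) = 348.7760
worst-case relative error ≤ 348.7760 × 1/855 = 0.4079
solve Ax = b  →  x = [0.4456 -0.4244]
‖b‖₂ = 4.0000 and ‖x‖₂ = 0.6154
Δx = A⁻¹·δb where δb = 1/855·4.0000·d; ‖Δx‖ = 0.2510
realised ‖Δx‖/‖x‖ = 0.4079
so the bound is sharp here: realised error equals the bound


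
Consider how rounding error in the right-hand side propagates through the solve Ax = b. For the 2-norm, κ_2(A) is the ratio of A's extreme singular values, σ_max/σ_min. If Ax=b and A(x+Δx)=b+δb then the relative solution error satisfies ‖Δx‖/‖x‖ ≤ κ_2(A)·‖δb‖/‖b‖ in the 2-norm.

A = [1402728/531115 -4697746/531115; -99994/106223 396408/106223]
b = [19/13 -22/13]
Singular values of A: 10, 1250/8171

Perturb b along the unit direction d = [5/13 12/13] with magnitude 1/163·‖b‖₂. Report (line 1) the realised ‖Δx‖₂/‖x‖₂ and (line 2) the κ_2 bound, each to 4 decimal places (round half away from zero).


0.0137
0.4010

from the listed singular values, σ₁ = 10, σ_n = 1250/8171
condition number: 10 ÷ (1250/8171) = 65.3680
worst-case relative error ≤ 65.3680 × 1/163 = 0.4010
solve Ax = b  →  x = [-6.2193 -2.0223]
2-norm of b is 2.2361; of x, 6.5399
Δx = A⁻¹·δb where δb = 1/163·2.2361·d; ‖Δx‖ = 0.0897
relative error = 0.0137
realised/bound (from unrounded values) ≈ 0.0342


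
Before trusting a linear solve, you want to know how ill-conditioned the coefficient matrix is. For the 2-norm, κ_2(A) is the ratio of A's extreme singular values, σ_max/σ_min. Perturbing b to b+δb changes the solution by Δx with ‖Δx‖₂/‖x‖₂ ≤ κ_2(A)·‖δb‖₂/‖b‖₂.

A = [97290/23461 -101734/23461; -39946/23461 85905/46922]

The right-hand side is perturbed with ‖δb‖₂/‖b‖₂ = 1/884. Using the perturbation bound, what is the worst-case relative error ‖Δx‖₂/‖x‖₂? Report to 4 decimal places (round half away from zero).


0.2288

form AᵀA = [11061027016/550418521 -11613481425/550418521; -11613481425/550418521 48778896049/2201674084] with trace 110609993/2617924 and determinant 28561/654481
char-poly roots: 169/4 and 676/654481
σ_max=√(169/4)=(13/2), σ_min=√(676/654481)=(26/809) → κ = 202.2500
κ_2(A)·‖δb‖/‖b‖ = 0.2288


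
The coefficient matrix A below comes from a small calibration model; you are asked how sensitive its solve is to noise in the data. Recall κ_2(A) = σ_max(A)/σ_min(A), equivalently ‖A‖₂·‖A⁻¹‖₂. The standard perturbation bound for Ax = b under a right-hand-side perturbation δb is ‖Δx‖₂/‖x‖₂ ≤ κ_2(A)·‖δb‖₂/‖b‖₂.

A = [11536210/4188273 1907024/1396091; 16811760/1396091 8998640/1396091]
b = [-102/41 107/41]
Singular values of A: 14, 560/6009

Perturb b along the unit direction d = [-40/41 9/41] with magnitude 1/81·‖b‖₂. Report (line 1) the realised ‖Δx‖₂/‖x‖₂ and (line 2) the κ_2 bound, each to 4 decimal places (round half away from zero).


0.0148
1.8546

largest singular value 14, smallest 560/6009
κ = σ_max/σ_min = 14/(560/6009) = 150.2250
worst-case relative error ≤ 150.2250 × 1/81 = 1.8546
solve Ax = b  →  x = [-15.0227 28.4711]
‖b‖ = 3.6056, ‖x‖ = 32.1914
re-solving with b+δb shifts x by Δx of norm 0.4776
relative error = 0.0148
so the bound overstates the realised error by a factor of ≈ 124.9960 (computed from the unrounded values)


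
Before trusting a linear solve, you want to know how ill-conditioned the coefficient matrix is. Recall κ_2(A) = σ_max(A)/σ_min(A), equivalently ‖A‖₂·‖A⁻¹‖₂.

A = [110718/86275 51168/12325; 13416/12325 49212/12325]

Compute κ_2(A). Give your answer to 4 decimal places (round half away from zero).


form AᵀA = [25062948/8850625 12231648/1264375; 12231648/1264375 5992848/180625] with trace 509940/14161 and determinant 5184/14161
eigenvalues of AᵀA: λ = (tr ± √(tr²−4·det))/2 = 36, 144/14161
κ = σ_max/σ_min = 6/(12/119) = 59.5000

59.5000


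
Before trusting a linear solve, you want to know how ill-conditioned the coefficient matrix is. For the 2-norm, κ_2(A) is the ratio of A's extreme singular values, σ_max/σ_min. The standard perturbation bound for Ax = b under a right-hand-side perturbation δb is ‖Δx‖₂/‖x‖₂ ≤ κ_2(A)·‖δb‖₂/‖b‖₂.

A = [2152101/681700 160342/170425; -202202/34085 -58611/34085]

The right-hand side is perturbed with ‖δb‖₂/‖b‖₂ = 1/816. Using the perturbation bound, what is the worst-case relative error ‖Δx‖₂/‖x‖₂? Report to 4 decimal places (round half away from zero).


M = AᵀA = [72615218809/1608010000 2647401939/201001250; 2647401939/201001250 386127301/100500625]. tr(M)=126069209/2572816, det(M)=60025/2572816
eigenvalues of AᵀA: λ = (tr ± √(tr²−4·det))/2 = 49, 1225/2572816
κ = σ_max/σ_min = 7/(35/1604) = 320.8000
κ_2(A)·‖δb‖/‖b‖ = 0.3931

0.3931


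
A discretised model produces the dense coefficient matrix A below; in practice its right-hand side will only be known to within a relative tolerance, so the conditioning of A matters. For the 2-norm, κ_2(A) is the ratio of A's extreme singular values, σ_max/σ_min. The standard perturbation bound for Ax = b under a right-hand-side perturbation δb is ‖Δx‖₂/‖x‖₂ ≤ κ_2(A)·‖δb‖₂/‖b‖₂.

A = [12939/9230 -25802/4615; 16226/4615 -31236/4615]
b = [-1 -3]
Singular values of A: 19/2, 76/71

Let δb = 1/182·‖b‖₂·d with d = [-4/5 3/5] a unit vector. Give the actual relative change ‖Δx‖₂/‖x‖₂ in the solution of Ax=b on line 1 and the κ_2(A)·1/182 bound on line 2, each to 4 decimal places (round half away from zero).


σ_max = 19/2, σ_min = 76/71
κ = σ_max/σ_min = (19/2)/(76/71) = 8.8750
κ_2(A)·‖δb‖/‖b‖ = 0.0488
solve Ax = b  →  x = [-0.9838 -0.0678]
‖b‖₂ = 3.1623 and ‖x‖₂ = 0.9861
with δb = [-0.0139 0.0104], A·Δx = δb → ‖Δx‖ = 0.0162
dividing the unrounded norms, ‖Δx‖/‖x‖ = 0.0165
tightness: 0.0165 against a bound of 0.0488 (unrounded ratio ≈ 0.3375)

0.0165
0.0488


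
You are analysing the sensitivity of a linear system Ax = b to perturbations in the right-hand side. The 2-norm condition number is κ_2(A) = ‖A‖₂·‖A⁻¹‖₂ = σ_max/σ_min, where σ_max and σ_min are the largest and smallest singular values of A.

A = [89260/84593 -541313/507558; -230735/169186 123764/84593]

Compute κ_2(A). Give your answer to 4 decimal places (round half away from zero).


70.0080

form AᵀA = [85108030625/28623902596 -66993829000/21467926947; -66993829000/21467926947 844450761025/257615123364] with trace 957445325/153160002 and determinant 9765625/1225280016
λ_max, λ_min = (957445325/153160002 ± √228988424698022500/5864496553160001)/2 = 25/4, 390625/306320004
σ_max=√(25/4)=(5/2), σ_min=√(390625/306320004)=(625/17502) → κ = 70.0080


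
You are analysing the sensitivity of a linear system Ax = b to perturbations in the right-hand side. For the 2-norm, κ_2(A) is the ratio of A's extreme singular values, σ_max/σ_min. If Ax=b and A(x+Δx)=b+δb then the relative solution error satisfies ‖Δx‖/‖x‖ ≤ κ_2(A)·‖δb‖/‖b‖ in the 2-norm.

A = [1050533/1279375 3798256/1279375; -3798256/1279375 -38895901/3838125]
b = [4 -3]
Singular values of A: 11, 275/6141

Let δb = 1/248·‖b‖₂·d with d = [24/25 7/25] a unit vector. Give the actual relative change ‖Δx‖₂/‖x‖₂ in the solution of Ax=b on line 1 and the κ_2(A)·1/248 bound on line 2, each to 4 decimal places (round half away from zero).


from the listed singular values, σ₁ = 11, σ_n = 275/6141
condition number: 11 ÷ (275/6141) = 245.6400
κ_2(A)·‖δb‖/‖b‖ = 0.9905
solve Ax = b  →  x = [-64.2112 19.1071]
2-norm of b is 5.0000; of x, 66.9937
with δb = [0.0194 0.0056], A·Δx = δb → ‖Δx‖ = 0.4502
realised ‖Δx‖/‖x‖ = 0.0067
so the bound overstates the realised error by a factor of ≈ 147.3862 (computed from the unrounded values)

0.0067
0.9905


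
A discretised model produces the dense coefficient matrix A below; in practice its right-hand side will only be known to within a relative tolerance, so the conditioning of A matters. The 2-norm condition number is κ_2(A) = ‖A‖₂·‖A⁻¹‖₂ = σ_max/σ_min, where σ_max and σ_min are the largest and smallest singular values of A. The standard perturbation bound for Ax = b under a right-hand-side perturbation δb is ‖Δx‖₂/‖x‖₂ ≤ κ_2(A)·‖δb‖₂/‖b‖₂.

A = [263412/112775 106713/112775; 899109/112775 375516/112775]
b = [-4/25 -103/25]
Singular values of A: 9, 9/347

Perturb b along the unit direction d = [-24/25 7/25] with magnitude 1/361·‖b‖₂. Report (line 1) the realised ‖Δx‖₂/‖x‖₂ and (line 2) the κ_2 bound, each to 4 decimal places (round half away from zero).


0.0114
0.9612

largest singular value 9, smallest 9/347
condition number: 9 ÷ (9/347) = 347.0000
bound on ‖Δx‖/‖x‖: κ·ε = 347.0000·1/361 = 0.9612
solve Ax = b  →  x = [14.4188 -35.7607]
2-norm of b is 4.1231; of x, 38.5581
Δx = A⁻¹·δb where δb = 1/361·4.1231·d; ‖Δx‖ = 0.4404
dividing the unrounded norms, ‖Δx‖/‖x‖ = 0.0114
so the bound overstates the realised error by a factor of ≈ 84.1655 (computed from the unrounded values)


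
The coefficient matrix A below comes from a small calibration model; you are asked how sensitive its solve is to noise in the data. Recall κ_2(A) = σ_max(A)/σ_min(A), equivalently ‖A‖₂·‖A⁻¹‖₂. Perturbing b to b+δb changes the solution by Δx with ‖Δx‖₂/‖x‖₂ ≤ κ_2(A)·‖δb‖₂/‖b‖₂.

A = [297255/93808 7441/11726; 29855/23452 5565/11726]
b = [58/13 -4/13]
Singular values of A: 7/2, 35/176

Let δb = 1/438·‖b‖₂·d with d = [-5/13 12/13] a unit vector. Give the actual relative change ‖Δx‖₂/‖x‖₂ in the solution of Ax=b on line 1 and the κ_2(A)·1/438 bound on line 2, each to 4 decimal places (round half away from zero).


0.0051
0.0402

largest singular value 7/2, smallest 35/176
κ_2(A) = (7/2) / (35/176) = 17.6000
perturbation bound = 17.6000·1/438 = 0.0402
solve Ax = b  →  x = [3.3226 -9.5610]
‖b‖₂ = 4.4721 and ‖x‖₂ = 10.1219
Δx = A⁻¹·δb where δb = 1/438·4.4721·d; ‖Δx‖ = 0.0513
realised ‖Δx‖/‖x‖ = 0.0051
so the bound overstates the realised error by a factor of ≈ 7.9216 (computed from the unrounded values)


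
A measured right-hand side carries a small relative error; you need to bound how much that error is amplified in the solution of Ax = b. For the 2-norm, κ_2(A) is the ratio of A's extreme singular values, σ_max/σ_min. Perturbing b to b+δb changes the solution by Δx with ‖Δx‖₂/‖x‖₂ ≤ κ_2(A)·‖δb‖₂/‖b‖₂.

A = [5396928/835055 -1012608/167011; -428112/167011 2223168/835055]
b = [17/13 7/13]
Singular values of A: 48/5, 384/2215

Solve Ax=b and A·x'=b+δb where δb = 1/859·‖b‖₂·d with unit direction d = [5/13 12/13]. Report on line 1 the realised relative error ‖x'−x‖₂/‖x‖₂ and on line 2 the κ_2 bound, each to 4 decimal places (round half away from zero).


0.0016
0.0645

largest singular value 48/5, smallest 384/2215
κ = σ_max/σ_min = (48/5)/(384/2215) = 55.3750
κ_2(A)·‖δb‖/‖b‖ = 0.0645
solve Ax = b  →  x = [4.0535 4.1052]
2-norm of b is 1.4142; of x, 5.7692
Δx = A⁻¹·δb where δb = 1/859·1.4142·d; ‖Δx‖ = 0.0095
dividing the unrounded norms, ‖Δx‖/‖x‖ = 0.0016
tightness: 0.0016 against a bound of 0.0645 (unrounded ratio ≈ 0.0255)


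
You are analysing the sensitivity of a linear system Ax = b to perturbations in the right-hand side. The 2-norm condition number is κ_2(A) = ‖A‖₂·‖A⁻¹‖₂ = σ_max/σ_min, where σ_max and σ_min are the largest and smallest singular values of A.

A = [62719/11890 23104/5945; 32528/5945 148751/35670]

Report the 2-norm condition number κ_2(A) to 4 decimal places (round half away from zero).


AᵀA = [9709817/168100 5461208/126075; 5461208/126075 49159897/1512900]; tr = 2730965/30258, det = 130321/242064
char-poly roots: 361/4 and 361/60516
κ = σ_max/σ_min = (19/2)/(19/246) = 123.0000

123.0000


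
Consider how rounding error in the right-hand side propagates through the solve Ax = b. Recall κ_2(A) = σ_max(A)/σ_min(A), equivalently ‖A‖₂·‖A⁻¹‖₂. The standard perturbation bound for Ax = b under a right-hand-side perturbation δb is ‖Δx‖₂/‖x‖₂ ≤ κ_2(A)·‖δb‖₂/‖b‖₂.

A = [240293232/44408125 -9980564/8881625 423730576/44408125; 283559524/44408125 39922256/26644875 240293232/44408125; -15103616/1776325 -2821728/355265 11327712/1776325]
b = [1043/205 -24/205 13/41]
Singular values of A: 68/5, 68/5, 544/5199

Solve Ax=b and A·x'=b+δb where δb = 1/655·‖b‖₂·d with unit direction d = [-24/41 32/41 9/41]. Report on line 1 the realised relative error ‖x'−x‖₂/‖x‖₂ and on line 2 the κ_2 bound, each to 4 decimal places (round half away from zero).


0.0026
0.1984

σ_max = 68/5, σ_min = 544/5199
condition number: (68/5) ÷ (544/5199) = 129.9750
bound on ‖Δx‖/‖x‖: κ·ε = 129.9750·1/655 = 0.1984
solve Ax = b  →  x = [13.8915 -22.9809 -10.0510]
‖b‖ = 5.0990, ‖x‖ = 28.6726
re-solving with b+δb shifts x by Δx of norm 0.0744
realised ‖Δx‖/‖x‖ = 0.0026
so the bound overstates the realised error by a factor of ≈ 76.4749 (computed from the unrounded values)


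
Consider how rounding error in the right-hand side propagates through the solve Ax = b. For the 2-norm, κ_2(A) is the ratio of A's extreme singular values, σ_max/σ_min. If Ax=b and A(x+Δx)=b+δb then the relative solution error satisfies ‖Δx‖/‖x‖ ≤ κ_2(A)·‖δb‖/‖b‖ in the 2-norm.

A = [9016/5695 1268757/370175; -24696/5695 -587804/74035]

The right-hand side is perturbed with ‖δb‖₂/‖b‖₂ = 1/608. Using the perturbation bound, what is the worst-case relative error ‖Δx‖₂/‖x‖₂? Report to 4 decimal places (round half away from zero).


0.0689

AᵀA = [691180672/32433025 6463165464/162165125; 6463165464/162165125 60636585121/810825625]; tr = 269605889/2805625, det = 368947264/70140625
λ_max, λ_min = (269605889/2805625 ± √72521714956670721/7871531640625)/2 = 2401/25, 153664/2805625
so κ_2 = √((2401/25) / (153664/2805625)) = 41.8750
perturbation bound = 41.8750·1/608 = 0.0689


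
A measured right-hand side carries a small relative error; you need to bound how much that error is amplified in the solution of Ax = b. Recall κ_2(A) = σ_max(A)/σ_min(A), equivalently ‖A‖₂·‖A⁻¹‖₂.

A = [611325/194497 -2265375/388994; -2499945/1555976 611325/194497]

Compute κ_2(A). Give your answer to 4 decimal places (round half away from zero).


107.6800

form AᵀA = [104386482225/8377374784 -24456056625/1047171848; -24456056625/1047171848 22930093125/523585924] with trace 1630685025/28987456 and determinant 31640625/115949824
solving λ² − 1630685025/28987456·λ + 31640625/115949824 = 0 gives λ = 225/4, 140625/28987456
κ = σ_max/σ_min = (15/2)/(375/5384) = 107.6800


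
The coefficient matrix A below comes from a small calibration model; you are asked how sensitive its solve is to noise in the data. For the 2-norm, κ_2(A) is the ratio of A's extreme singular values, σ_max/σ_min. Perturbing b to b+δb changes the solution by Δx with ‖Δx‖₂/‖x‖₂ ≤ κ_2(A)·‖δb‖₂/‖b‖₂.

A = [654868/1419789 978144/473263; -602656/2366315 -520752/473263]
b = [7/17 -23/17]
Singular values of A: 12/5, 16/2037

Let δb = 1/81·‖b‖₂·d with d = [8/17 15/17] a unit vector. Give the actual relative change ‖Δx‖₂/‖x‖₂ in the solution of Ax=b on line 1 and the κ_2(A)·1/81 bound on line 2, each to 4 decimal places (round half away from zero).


0.0175
3.7722

largest singular value 12/5, smallest 16/2037
κ = σ_max/σ_min = (12/5)/(16/2037) = 305.5500
worst-case relative error ≤ 305.5500 × 1/81 = 3.7722
solve Ax = b  →  x = [124.2988 -27.5401]
‖b‖₂ = 1.4142 and ‖x‖₂ = 127.3132
re-solving with b+δb shifts x by Δx of norm 2.2228
realised ‖Δx‖/‖x‖ = 0.0175
tightness: 0.0175 against a bound of 3.7722 (unrounded ratio ≈ 0.0046)


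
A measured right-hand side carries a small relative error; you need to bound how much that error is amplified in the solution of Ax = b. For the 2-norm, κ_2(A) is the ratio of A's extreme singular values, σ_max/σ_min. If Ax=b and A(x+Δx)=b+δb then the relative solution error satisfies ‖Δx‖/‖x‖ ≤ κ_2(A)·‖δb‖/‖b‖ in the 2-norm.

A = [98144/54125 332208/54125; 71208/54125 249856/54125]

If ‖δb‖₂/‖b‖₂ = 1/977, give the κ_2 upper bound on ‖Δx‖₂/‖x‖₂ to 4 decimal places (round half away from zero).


0.2216

form AᵀA = [117622592/23436125 403167744/23436125; 403167744/23436125 1382321408/23436125] with trace 11999552/187489 and determinant 16384/187489
eigenvalues of AᵀA: λ = (tr ± √(tr²−4·det))/2 = 64, 256/187489
so κ_2 = √(64 / (256/187489)) = 216.5000
perturbation bound = 216.5000·1/977 = 0.2216


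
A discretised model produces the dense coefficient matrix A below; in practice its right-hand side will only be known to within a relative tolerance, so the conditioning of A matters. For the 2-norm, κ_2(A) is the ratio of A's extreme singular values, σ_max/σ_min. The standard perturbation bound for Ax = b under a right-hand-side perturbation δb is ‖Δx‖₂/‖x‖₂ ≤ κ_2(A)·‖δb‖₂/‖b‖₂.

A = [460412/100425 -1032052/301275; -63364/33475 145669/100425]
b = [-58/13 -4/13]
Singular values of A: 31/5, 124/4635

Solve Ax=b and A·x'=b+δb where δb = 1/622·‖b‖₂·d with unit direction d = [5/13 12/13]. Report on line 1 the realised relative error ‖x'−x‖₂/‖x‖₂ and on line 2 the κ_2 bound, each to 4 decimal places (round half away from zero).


0.0036
0.3726

σ_max = 31/5, σ_min = 124/4635
κ = σ_max/σ_min = (31/5)/(124/4635) = 231.7500
κ_2(A)·‖δb‖/‖b‖ = 0.3726
solve Ax = b  →  x = [-45.3710 -59.4194]
‖b‖₂ = 4.4721 and ‖x‖₂ = 74.7608
re-solving with b+δb shifts x by Δx of norm 0.2688
dividing the unrounded norms, ‖Δx‖/‖x‖ = 0.0036
so the bound overstates the realised error by a factor of ≈ 103.6456 (computed from the unrounded values)


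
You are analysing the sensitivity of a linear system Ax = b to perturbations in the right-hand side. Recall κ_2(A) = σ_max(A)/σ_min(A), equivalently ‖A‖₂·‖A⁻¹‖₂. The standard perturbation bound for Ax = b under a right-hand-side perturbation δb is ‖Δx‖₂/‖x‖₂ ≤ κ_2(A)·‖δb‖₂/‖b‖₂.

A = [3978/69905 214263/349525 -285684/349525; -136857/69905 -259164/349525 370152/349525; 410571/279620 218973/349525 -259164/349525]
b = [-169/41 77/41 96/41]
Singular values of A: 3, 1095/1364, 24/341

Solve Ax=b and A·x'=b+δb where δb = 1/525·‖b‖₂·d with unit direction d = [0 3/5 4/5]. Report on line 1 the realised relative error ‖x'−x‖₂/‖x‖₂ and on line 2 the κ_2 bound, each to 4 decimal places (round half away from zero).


0.0032
0.0812

from the listed singular values, σ₁ = 3, σ_n = 24/341
κ_2(A) = 3 / (24/341) = 42.6250
perturbation bound = 42.6250·1/525 = 0.0812
solve Ax = b  →  x = [2.7229 31.5883 28.9239]
2-norm of b is 5.0990; of x, 42.9165
Δx = A⁻¹·δb where δb = 1/525·5.0990·d; ‖Δx‖ = 0.1380
dividing the unrounded norms, ‖Δx‖/‖x‖ = 0.0032
realised/bound (from unrounded values) ≈ 0.0396


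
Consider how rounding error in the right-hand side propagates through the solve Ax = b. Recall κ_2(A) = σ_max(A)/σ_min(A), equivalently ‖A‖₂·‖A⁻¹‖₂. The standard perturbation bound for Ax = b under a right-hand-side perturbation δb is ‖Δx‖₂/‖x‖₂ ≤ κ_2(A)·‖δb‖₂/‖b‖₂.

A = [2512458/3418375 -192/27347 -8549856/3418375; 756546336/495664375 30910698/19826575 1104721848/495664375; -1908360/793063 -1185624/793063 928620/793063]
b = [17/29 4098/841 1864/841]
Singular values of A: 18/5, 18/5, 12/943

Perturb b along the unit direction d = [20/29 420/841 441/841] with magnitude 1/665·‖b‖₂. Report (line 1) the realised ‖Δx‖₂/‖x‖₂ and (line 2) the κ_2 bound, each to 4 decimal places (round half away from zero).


σ_max = 18/5, σ_min = 12/943
κ_2(A) = (18/5) / (12/943) = 282.9000
worst-case relative error ≤ 282.9000 × 1/665 = 0.4254
solve Ax = b  →  x = [181.2493 -251.1333 53.7324]
‖b‖ = 5.3852, ‖x‖ = 314.3349
δb = ε·‖b‖·d = [0.0056 0.0040 0.0042]; solving A·Δx = δb gives ‖Δx‖ = 0.6364
relative error = 0.0020
realised/bound (from unrounded values) ≈ 0.0048

0.0020
0.4254


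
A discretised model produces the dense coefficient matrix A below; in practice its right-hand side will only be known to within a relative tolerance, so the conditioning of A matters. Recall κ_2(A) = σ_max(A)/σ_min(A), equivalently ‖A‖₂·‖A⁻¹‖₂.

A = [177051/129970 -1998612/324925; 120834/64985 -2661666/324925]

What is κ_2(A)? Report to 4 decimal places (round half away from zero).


396.2500

form AᵀA = [3590019153/675688036 -19941915042/844610045; -19941915042/844610045 443156632884/4223050225] with trace 1107898281/10048900 and determinant 194481/2512225
λ_max, λ_min = (1107898281/10048900 ± √1227407331920820561/100980391210000)/2 = 441/4, 1764/2512225
σ_max=√(441/4)=(21/2), σ_min=√(1764/2512225)=(42/1585) → κ = 396.2500


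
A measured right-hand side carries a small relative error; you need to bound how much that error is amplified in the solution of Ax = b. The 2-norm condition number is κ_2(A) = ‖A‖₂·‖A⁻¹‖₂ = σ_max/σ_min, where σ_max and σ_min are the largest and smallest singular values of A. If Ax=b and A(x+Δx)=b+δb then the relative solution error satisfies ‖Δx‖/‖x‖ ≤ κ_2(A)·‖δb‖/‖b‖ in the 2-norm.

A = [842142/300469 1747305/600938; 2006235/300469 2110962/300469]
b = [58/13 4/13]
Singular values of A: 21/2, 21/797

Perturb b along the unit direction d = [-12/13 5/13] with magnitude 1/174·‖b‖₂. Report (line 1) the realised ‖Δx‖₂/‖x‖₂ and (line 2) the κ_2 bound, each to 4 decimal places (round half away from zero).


largest singular value 21/2, smallest 21/797
condition number: (21/2) ÷ (21/797) = 398.5000
κ_2(A)·‖δb‖/‖b‖ = 2.2902
solve Ax = b  →  x = [110.0624 -104.5583]
‖b‖₂ = 4.4721 and ‖x‖₂ = 151.8096
δb = ε·‖b‖·d = [-0.0237 0.0099]; solving A·Δx = δb gives ‖Δx‖ = 0.9754
dividing the unrounded norms, ‖Δx‖/‖x‖ = 0.0064
realised/bound (from unrounded values) ≈ 0.0028

0.0064
2.2902


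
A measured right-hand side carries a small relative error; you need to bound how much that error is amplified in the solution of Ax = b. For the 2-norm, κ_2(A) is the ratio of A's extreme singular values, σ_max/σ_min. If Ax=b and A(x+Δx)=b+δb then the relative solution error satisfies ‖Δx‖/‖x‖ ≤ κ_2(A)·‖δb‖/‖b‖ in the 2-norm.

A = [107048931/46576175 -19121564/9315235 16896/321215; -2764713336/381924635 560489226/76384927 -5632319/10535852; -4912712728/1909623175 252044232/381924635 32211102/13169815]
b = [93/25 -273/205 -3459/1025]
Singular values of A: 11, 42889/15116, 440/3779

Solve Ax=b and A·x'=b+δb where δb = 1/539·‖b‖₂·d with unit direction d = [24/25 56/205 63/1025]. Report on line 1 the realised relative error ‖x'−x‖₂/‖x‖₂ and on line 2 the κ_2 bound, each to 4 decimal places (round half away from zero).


0.0032
0.1753

largest singular value 11, smallest 440/3779
κ = σ_max/σ_min = 11/(440/3779) = 94.4750
bound on ‖Δx‖/‖x‖: κ·ε = 94.4750·1/539 = 0.1753
solve Ax = b  →  x = [16.2197 16.6352 11.1922]
2-norm of b is 5.1962; of x, 25.7890
δb = ε·‖b‖·d = [0.0093 0.0026 0.0006]; solving A·Δx = δb gives ‖Δx‖ = 0.0828
relative error = 0.0032
so the bound overstates the realised error by a factor of ≈ 54.5941 (computed from the unrounded values)


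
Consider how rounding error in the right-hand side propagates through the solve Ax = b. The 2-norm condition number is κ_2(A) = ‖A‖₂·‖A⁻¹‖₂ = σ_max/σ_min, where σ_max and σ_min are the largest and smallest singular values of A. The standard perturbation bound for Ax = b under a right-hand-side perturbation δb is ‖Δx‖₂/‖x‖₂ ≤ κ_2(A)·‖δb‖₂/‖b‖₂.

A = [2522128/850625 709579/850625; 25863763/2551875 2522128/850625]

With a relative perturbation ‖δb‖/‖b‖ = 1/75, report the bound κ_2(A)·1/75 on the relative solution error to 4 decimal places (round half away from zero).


form AᵀA = [1161895045369/10419305625 112961068864/3473101875; 112961068864/3473101875 10983411209/1157700625] with trace 2017193194/16670889 and determinant 1890625/16670889
char-poly roots: 121 and 15625/16670889
κ_2(A) = √(λ_max/λ_min) = √(121 / (15625/16670889)) = 359.3040
worst-case relative error ≤ 359.3040 × 1/75 = 4.7907

4.7907


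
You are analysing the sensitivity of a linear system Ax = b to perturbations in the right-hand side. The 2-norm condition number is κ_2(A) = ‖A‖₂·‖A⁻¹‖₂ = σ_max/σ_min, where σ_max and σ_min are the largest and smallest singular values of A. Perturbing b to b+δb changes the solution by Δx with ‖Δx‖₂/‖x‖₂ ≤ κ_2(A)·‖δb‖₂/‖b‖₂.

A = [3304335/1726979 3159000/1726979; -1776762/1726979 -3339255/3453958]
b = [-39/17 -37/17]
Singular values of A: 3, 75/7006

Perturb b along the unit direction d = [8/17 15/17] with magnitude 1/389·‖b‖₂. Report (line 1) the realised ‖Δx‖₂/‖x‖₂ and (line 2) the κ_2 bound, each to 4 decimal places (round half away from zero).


σ_max = 3, σ_min = 75/7006
κ_2(A) = 3 / (75/7006) = 280.2400
worst-case relative error ≤ 280.2400 × 1/389 = 0.7204
solve Ax = b  →  x = [193.0276 -203.1623]
2-norm of b is 3.1623; of x, 280.2402
δb = ε·‖b‖·d = [0.0038 0.0072]; solving A·Δx = δb gives ‖Δx‖ = 0.7594
realised ‖Δx‖/‖x‖ = 0.0027
so the bound overstates the realised error by a factor of ≈ 265.8592 (computed from the unrounded values)

0.0027
0.7204
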